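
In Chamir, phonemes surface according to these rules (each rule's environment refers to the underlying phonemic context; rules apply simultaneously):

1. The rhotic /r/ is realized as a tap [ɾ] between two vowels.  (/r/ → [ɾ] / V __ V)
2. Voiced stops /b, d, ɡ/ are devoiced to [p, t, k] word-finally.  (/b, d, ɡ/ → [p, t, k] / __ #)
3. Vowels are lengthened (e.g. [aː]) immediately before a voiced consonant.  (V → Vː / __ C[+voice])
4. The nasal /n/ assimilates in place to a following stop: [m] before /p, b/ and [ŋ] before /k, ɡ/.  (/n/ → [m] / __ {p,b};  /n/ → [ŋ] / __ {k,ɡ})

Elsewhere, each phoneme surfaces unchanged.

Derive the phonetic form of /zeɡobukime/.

[zeːɡoːbukiːme]

/e/ — between /z/ and /ɡ/, before a voiced consonant — surfaces as [eː] (rule 3).
/ɡ/ (between /e/ and /o/) is in the target of rule 2 but the environment (word-finally) is not met → [ɡ].
Rule 3 applies to /o/ (between /ɡ/ and /b/: before a voiced consonant) → [oː].
/b/ (between /o/ and /u/): rule 2 targets it, but not word-finally → unchanged [b].
/u/ (between /b/ and /k/): rule 3 targets it, but not before a voiced consonant → unchanged [u].
/i/ meets the environment for rule 3 (before a voiced consonant) → [iː].
/e/ (word-final) is in the target of rule 3 but the environment (before a voiced consonant) is not met → [e].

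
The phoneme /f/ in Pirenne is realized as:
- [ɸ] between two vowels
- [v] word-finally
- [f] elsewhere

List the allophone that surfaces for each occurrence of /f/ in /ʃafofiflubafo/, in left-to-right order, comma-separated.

Occurrence 1 (position 3): between two vowels → [ɸ].
Occurrence 2 (position 5): between two vowels → [ɸ].
Occurrence 3 (position 7): no conditioning environment matches → elsewhere allophone [f].
Occurrence 4 (position 12): between two vowels → [ɸ].

[ɸ], [ɸ], [f], [ɸ]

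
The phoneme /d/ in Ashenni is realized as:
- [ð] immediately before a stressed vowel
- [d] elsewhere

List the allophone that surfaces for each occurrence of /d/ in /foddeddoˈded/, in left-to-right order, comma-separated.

[d], [d], [d], [d], [ð], [d]

Occurrence 1 (position 3): no conditioning environment matches → elsewhere allophone [d].
Occurrence 2 (position 4): no conditioning environment matches → elsewhere allophone [d].
Occurrence 3 (position 6): no conditioning environment matches → elsewhere allophone [d].
Occurrence 4 (position 7): no conditioning environment matches → elsewhere allophone [d].
Occurrence 5 (position 9): immediately before a stressed vowel → [ð].
Occurrence 6 (position 11): no conditioning environment matches → elsewhere allophone [d].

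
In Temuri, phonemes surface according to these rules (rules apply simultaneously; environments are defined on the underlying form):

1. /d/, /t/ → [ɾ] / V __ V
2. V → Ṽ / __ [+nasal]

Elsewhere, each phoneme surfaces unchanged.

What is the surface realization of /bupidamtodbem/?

[bupiɾãmtodbẽm]

/u/ (between /b/ and /p/) is in the target of rule 2 but the environment (before a nasal consonant) is not met → [u].
/i/ (between /p/ and /d/) is in the target of rule 2 but the environment (before a nasal consonant) is not met → [i].
/d/ (between /i/ and /a/) occurs between two vowels → [ɾ] by rule 1.
Rule 2 applies to /a/ (between /d/ and /m/: before a nasal consonant) → [ã].
/t/ (between /m/ and /o/) fails the environment for rule 1, so it stays [t].
/o/ (between /t/ and /d/) fails the environment for rule 2, so it stays [o].
/d/ (between /o/ and /b/) is in the target of rule 1 but the environment (between two vowels) is not met → [d].
Rule 2 applies to /e/ (between /b/ and /m/: before a nasal consonant) → [ẽ].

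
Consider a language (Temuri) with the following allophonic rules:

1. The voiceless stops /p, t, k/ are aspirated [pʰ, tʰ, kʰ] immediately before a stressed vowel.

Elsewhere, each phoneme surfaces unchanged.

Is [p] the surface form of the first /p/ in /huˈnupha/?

Yes

/p/ — between /u/ and /h/; rule 1 does not apply here → [p].
The actual realization is [p], which matches [p].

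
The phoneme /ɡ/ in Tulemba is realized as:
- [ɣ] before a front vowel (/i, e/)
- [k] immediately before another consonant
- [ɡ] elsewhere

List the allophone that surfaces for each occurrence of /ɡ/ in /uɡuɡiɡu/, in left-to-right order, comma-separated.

[ɡ], [ɣ], [ɡ]

Occurrence 1 (position 2): no conditioning environment matches → elsewhere allophone [ɡ].
Occurrence 2 (position 4): before a front vowel (/i, e/) → [ɣ].
Occurrence 3 (position 6): no conditioning environment matches → elsewhere allophone [ɡ].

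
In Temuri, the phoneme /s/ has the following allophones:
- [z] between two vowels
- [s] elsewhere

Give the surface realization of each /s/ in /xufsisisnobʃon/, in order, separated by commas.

Occurrence 1 (position 4): no conditioning environment matches → elsewhere allophone [s].
Occurrence 2 (position 6): between two vowels → [z].
Occurrence 3 (position 8): no conditioning environment matches → elsewhere allophone [s].

[s], [z], [s]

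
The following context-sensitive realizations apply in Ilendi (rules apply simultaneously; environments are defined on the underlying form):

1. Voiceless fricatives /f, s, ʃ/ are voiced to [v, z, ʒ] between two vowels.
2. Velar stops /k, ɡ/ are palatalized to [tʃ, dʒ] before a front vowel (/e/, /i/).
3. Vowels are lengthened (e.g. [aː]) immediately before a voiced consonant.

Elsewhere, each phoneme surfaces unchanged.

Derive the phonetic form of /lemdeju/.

[leːmdeːju]

Rule 3 applies to /e/ (between /l/ and /m/: before a voiced consonant) → [eː].
/e/ (between /d/ and /j/) occurs before a voiced consonant → [eː] by rule 3.
/u/ (word-final) is in the target of rule 3 but the environment (before a voiced consonant) is not met → [u].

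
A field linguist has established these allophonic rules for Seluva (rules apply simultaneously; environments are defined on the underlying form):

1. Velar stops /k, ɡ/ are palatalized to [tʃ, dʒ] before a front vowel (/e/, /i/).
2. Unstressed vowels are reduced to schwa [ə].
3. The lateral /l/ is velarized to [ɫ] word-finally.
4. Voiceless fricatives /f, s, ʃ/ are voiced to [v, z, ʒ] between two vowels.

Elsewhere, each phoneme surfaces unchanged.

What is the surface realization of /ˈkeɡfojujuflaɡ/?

[ˈtʃeɡfəjəjəfləɡ]

Rule 1 applies to /k/ (word-initial: before a front vowel) → [tʃ].
/e/ — between /k/ and /ɡ/; rule 2 does not apply here → [e].
/ɡ/ (between /e/ and /f/) is in the target of rule 1 but the environment (before a front vowel) is not met → [ɡ].
/f/ (between /ɡ/ and /o/) is in the target of rule 4 but the environment (between two vowels) is not met → [f].
/o/ (between /f/ and /j/): in an unstressed syllable, so rule 2 applies → [ə].
/j/ — not in any rule's target class → [j].
/u/ — between /j/ and /j/, in an unstressed syllable — surfaces as [ə] (rule 2).
/j/ stays [j].
/u/ (between /j/ and /f/): in an unstressed syllable, so rule 2 applies → [ə].
/f/ (between /u/ and /l/) fails the environment for rule 4, so it stays [f].
/l/ (between /f/ and /a/) fails the environment for rule 3, so it stays [l].
Rule 2 applies to /a/ (between /l/ and /ɡ/: in an unstressed syllable) → [ə].
/ɡ/ (word-final) fails the environment for rule 1, so it stays [ɡ].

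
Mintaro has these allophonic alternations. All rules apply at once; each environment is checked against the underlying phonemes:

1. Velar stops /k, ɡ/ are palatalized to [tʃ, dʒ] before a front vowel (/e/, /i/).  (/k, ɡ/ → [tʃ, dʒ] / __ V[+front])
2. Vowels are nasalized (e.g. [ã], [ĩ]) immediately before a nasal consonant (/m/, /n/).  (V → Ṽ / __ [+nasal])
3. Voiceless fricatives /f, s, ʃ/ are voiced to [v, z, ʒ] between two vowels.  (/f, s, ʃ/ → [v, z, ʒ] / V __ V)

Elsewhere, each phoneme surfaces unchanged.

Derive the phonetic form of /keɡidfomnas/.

[tʃedʒidfõmnas]

/k/ — word-initial, before a front vowel — surfaces as [tʃ] (rule 1).
/e/ — between /k/ and /ɡ/; rule 2 does not apply here → [e].
/ɡ/ (between /e/ and /i/) occurs before a front vowel → [dʒ] by rule 1.
/i/ — between /ɡ/ and /d/; rule 2 does not apply here → [i].
/d/ (between /i/ and /f/) is unaffected → [d].
/f/ — between /d/ and /o/; rule 3 does not apply here → [f].
/o/ (between /f/ and /m/): before a nasal consonant, so rule 2 applies → [õ].
/m/ — not in any rule's target class → [m].
/n/ (between /m/ and /a/) is unaffected → [n].
/a/ (between /n/ and /s/): rule 2 targets it, but not before a nasal consonant → unchanged [a].
/s/ (word-final): rule 3 targets it, but not between two vowels → unchanged [s].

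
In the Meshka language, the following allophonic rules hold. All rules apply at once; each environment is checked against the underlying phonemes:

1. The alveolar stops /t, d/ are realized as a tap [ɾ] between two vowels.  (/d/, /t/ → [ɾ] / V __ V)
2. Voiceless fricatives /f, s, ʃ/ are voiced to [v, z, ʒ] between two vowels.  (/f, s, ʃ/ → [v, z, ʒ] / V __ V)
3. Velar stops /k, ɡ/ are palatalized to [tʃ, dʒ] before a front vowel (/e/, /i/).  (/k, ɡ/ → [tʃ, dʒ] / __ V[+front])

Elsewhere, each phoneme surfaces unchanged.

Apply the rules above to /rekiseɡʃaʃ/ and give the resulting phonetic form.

[retʃizeɡʃaʃ]

/r/ (word-initial): no rule targets it → [r].
/e/ stays [e].
/k/ (between /e/ and /i/): before a front vowel, so rule 3 applies → [tʃ].
/i/ — not in any rule's target class → [i].
Rule 2 applies to /s/ (between /i/ and /e/: between two vowels) → [z].
/e/ — not in any rule's target class → [e].
/ɡ/ (between /e/ and /ʃ/): rule 3 targets it, but not before a front vowel → unchanged [ɡ].
/ʃ/ (between /ɡ/ and /a/) is in the target of rule 2 but the environment (between two vowels) is not met → [ʃ].
/a/ (between /ʃ/ and /ʃ/): no rule targets it → [a].
/ʃ/ (word-final): rule 2 targets it, but not between two vowels → unchanged [ʃ].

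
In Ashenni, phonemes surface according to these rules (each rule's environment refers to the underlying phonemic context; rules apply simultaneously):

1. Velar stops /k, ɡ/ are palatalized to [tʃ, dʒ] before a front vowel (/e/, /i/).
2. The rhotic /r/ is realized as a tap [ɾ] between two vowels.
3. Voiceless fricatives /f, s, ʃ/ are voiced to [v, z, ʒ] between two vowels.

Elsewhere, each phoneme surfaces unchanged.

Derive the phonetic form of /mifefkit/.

/m/ (word-initial): no rule targets it → [m].
/i/ — not in any rule's target class → [i].
/f/ (between /i/ and /e/): between two vowels, so rule 3 applies → [v].
/e/ (between /f/ and /f/): no rule targets it → [e].
/f/ (between /e/ and /k/) is in the target of rule 3 but the environment (between two vowels) is not met → [f].
/k/ meets the environment for rule 1 (before a front vowel) → [tʃ].
/i/ (between /k/ and /t/): no rule targets it → [i].
/t/ (word-final) is unaffected → [t].

[miveftʃit]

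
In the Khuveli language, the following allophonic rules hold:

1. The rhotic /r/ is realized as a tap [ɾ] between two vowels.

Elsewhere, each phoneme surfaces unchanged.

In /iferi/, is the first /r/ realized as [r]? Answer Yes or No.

No

/r/ — between /e/ and /i/, between two vowels — surfaces as [ɾ] (rule 1).
The actual realization is [ɾ], not [r].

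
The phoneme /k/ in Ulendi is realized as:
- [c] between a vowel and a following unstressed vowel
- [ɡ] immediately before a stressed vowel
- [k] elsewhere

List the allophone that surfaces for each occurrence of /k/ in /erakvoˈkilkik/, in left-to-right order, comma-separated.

[k], [ɡ], [k], [k]

Occurrence 1 (position 4): no conditioning environment matches → elsewhere allophone [k].
Occurrence 2 (position 7): immediately before a stressed vowel → [ɡ].
Occurrence 3 (position 10): no conditioning environment matches → elsewhere allophone [k].
Occurrence 4 (position 12): no conditioning environment matches → elsewhere allophone [k].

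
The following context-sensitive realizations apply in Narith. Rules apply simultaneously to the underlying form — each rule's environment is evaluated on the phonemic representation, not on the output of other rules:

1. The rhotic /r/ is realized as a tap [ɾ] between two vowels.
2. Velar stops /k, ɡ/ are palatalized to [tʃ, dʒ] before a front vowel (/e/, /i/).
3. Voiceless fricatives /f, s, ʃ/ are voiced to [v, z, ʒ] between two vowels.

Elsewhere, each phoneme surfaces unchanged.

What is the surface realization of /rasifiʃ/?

/r/ (word-initial) is in the target of rule 1 but the environment (between two vowels) is not met → [r].
Rule 3 applies to /s/ (between /a/ and /i/: between two vowels) → [z].
/f/ meets the environment for rule 3 (between two vowels) → [v].
/ʃ/ — word-final; rule 3 does not apply here → [ʃ].

[raziviʃ]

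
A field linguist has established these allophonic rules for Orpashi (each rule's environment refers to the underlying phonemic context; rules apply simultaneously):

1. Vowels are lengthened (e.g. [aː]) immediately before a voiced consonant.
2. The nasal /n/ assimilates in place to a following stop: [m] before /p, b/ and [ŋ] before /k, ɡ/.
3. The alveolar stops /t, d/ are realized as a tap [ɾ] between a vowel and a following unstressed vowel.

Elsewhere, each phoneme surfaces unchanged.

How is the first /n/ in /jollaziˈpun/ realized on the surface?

[n]

/n/ (word-final) is in the target of rule 2 but the environment (before a labial or velar stop) is not met → [n].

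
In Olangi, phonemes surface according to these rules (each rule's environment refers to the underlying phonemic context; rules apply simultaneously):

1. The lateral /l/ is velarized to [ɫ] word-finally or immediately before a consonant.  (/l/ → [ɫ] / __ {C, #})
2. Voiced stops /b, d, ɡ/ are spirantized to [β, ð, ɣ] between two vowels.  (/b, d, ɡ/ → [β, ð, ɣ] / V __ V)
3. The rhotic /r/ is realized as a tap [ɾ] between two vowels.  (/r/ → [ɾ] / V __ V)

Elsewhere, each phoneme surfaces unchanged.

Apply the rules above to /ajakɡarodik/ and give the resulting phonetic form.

/a/ — not in any rule's target class → [a].
/j/ stays [j].
/a/ stays [a].
/k/ — not in any rule's target class → [k].
/ɡ/ (between /k/ and /a/): rule 2 targets it, but not between two vowels → unchanged [ɡ].
/a/ (between /ɡ/ and /r/) is unaffected → [a].
/r/ (between /a/ and /o/): between two vowels, so rule 3 applies → [ɾ].
/o/ stays [o].
/d/ meets the environment for rule 2 (between two vowels) → [ð].
/i/ stays [i].
/k/ stays [k].

[ajakɡaɾoðik]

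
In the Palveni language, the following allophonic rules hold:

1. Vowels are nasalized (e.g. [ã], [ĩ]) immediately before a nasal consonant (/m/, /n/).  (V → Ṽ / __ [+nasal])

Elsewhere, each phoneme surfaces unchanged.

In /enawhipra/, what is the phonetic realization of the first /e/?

[ẽ]

/e/ (word-initial) occurs before a nasal consonant → [ẽ] by rule 1.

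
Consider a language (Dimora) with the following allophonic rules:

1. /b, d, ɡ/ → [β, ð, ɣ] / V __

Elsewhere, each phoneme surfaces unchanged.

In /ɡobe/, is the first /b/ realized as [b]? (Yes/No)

No

/b/ meets the environment for rule 1 (immediately after a vowel) → [β].
The actual realization is [β], not [b].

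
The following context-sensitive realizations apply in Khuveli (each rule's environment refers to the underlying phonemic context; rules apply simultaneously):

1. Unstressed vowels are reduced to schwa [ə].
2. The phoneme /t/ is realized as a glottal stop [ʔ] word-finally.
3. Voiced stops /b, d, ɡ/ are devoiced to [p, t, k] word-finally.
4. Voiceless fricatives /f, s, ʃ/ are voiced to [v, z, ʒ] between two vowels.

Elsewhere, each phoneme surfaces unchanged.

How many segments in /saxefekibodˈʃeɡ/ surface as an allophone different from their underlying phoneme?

7

Segments that undergo a rule: /a/ → [ə] (rule 1); /e/ → [ə] (rule 1); /f/ → [v] (rule 4); /e/ → [ə] (rule 1); /i/ → [ə] (rule 1); /o/ → [ə] (rule 1); /ɡ/ → [k] (rule 3).
All other segments surface unchanged.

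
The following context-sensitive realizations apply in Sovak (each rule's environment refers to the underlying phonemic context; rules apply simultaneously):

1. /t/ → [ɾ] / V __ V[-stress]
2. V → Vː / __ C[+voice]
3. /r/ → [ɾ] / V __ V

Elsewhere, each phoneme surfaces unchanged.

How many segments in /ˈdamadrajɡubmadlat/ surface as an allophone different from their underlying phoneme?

Segments that undergo a rule: /a/ → [aː] (rule 2); /a/ → [aː] (rule 2); /a/ → [aː] (rule 2); /u/ → [uː] (rule 2); /a/ → [aː] (rule 2).
All other segments surface unchanged.

5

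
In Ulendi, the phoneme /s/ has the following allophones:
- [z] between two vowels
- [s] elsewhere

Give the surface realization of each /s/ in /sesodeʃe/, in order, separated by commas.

Occurrence 1 (position 1): no conditioning environment matches → elsewhere allophone [s].
Occurrence 2 (position 3): between two vowels → [z].

[s], [z]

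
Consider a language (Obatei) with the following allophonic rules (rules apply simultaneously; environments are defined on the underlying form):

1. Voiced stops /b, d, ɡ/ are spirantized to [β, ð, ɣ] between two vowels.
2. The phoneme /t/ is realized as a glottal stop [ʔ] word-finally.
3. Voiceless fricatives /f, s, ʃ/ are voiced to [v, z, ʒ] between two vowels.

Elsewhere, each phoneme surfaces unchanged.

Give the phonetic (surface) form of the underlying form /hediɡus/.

/d/ — between /e/ and /i/, between two vowels — surfaces as [ð] (rule 1).
/ɡ/ (between /i/ and /u/): between two vowels, so rule 1 applies → [ɣ].
/s/ (word-final) is in the target of rule 3 but the environment (between two vowels) is not met → [s].

[heðiɣus]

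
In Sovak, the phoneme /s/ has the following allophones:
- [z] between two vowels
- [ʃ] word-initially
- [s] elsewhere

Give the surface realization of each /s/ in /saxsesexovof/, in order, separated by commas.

[ʃ], [s], [z]

Occurrence 1 (position 1): word-initially → [ʃ].
Occurrence 2 (position 4): no conditioning environment matches → elsewhere allophone [s].
Occurrence 3 (position 6): between two vowels → [z].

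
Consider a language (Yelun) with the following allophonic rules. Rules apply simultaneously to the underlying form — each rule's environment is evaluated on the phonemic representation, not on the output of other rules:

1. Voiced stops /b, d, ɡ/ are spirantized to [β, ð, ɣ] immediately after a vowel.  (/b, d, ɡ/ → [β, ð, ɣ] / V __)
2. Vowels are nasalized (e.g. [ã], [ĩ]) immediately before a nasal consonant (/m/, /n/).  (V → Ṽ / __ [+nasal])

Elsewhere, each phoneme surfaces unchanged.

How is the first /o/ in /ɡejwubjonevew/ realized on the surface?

/o/ (between /j/ and /n/): before a nasal consonant, so rule 2 applies → [õ].

[õ]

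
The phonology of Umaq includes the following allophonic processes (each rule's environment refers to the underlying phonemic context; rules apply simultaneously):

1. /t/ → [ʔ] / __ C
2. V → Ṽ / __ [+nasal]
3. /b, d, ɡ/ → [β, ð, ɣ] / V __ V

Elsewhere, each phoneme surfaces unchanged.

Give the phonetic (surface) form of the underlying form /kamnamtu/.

/k/ (word-initial): no rule targets it → [k].
/a/ (between /k/ and /m/) occurs before a nasal consonant → [ã] by rule 2.
/m/ (between /a/ and /n/) is unaffected → [m].
/n/ (between /m/ and /a/): no rule targets it → [n].
/a/ (between /n/ and /m/) occurs before a nasal consonant → [ã] by rule 2.
/m/ stays [m].
/t/ (between /m/ and /u/) fails the environment for rule 1, so it stays [t].
/u/ (word-final) fails the environment for rule 2, so it stays [u].

[kãmnãmtu]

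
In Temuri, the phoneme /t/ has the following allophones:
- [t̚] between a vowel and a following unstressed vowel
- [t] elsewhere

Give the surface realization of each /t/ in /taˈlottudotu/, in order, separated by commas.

[t], [t], [t], [t̚]

Occurrence 1 (position 1): no conditioning environment matches → elsewhere allophone [t].
Occurrence 2 (position 5): no conditioning environment matches → elsewhere allophone [t].
Occurrence 3 (position 6): no conditioning environment matches → elsewhere allophone [t].
Occurrence 4 (position 10): between a vowel and a following unstressed vowel → [t̚].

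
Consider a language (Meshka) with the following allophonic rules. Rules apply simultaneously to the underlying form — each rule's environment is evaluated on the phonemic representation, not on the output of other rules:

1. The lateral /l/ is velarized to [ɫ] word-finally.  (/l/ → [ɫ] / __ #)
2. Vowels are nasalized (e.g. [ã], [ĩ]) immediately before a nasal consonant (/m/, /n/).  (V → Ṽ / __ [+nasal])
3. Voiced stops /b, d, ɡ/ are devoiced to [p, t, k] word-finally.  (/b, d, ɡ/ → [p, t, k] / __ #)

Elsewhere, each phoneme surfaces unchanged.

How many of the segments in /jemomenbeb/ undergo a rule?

Segments that undergo a rule: /e/ → [ẽ] (rule 2); /o/ → [õ] (rule 2); /e/ → [ẽ] (rule 2); /b/ → [p] (rule 3).
All other segments surface unchanged.

4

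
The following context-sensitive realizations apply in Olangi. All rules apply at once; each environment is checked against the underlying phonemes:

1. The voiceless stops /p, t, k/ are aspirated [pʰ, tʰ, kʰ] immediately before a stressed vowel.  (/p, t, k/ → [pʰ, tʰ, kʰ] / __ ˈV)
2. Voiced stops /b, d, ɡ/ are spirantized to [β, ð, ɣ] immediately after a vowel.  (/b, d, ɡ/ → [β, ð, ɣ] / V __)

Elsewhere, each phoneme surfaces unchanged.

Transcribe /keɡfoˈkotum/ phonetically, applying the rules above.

[keɣfoˈkʰotum]

/k/ (word-initial) is in the target of rule 1 but the environment (immediately before a stressed vowel) is not met → [k].
/e/ — not in any rule's target class → [e].
/ɡ/ (between /e/ and /f/) occurs immediately after a vowel → [ɣ] by rule 2.
/f/ (between /ɡ/ and /o/): no rule targets it → [f].
/o/ (between /f/ and /k/): no rule targets it → [o].
Rule 1 applies to /k/ (between /o/ and /o/: immediately before a stressed vowel) → [kʰ].
/o/ — not in any rule's target class → [o].
/t/ (between /o/ and /u/) is in the target of rule 1 but the environment (immediately before a stressed vowel) is not met → [t].
/u/ (between /t/ and /m/) is unaffected → [u].
/m/ stays [m].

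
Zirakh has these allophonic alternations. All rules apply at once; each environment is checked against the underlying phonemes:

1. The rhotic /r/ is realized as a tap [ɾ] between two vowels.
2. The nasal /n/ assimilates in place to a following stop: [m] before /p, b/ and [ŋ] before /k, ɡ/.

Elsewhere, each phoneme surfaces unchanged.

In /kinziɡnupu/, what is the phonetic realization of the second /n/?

[n]

/n/ — between /ɡ/ and /u/; rule 2 does not apply here → [n].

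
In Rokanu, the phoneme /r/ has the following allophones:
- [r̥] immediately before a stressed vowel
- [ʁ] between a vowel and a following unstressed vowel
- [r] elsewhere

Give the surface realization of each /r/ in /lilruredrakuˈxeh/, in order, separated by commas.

Occurrence 1 (position 4): no conditioning environment matches → elsewhere allophone [r].
Occurrence 2 (position 6): between a vowel and a following unstressed vowel → [ʁ].
Occurrence 3 (position 9): no conditioning environment matches → elsewhere allophone [r].

[r], [ʁ], [r]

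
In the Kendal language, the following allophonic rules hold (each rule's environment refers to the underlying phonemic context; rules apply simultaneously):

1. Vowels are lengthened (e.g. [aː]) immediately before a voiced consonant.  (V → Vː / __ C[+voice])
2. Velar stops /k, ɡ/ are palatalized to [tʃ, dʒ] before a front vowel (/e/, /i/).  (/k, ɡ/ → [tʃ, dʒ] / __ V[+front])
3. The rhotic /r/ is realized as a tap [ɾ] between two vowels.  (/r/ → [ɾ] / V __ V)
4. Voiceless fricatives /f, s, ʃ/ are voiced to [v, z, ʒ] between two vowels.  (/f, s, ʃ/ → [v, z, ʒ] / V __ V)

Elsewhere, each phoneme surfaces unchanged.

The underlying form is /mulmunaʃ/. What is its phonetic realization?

/m/ (word-initial) is unaffected → [m].
Rule 1 applies to /u/ (between /m/ and /l/: before a voiced consonant) → [uː].
/l/ — not in any rule's target class → [l].
/m/ — not in any rule's target class → [m].
/u/ (between /m/ and /n/): before a voiced consonant, so rule 1 applies → [uː].
/n/ (between /u/ and /a/): no rule targets it → [n].
/a/ (between /n/ and /ʃ/) fails the environment for rule 1, so it stays [a].
/ʃ/ (word-final): rule 4 targets it, but not between two vowels → unchanged [ʃ].

[muːlmuːnaʃ]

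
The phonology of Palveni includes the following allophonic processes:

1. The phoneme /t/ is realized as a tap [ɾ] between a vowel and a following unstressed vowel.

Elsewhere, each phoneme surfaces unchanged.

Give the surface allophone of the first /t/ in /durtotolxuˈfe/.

[t]

/t/ (between /r/ and /o/) fails the environment for rule 1, so it stays [t].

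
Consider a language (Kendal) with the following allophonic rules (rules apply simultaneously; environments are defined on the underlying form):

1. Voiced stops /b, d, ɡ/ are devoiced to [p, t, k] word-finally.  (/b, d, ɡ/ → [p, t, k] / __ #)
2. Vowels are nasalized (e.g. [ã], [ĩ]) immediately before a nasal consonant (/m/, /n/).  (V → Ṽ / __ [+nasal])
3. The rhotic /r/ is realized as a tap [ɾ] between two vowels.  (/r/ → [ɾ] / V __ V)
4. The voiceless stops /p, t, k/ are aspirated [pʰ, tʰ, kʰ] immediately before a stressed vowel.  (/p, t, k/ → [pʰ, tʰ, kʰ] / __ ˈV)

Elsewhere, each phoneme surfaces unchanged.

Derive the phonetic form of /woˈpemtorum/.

/o/ — between /w/ and /p/; rule 2 does not apply here → [o].
/p/ meets the environment for rule 4 (immediately before a stressed vowel) → [pʰ].
/e/ (between /p/ and /m/): before a nasal consonant, so rule 2 applies → [ẽ].
/t/ (between /m/ and /o/) is in the target of rule 4 but the environment (immediately before a stressed vowel) is not met → [t].
/o/ (between /t/ and /r/) fails the environment for rule 2, so it stays [o].
/r/ meets the environment for rule 3 (between two vowels) → [ɾ].
/u/ (between /r/ and /m/) occurs before a nasal consonant → [ũ] by rule 2.

[woˈpʰẽmtoɾũm]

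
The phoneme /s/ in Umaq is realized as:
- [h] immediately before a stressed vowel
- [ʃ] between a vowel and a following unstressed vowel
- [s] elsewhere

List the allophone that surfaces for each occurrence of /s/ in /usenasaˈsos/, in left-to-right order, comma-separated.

[ʃ], [ʃ], [h], [s]

Occurrence 1 (position 2): between a vowel and a following unstressed vowel → [ʃ].
Occurrence 2 (position 6): between a vowel and a following unstressed vowel → [ʃ].
Occurrence 3 (position 8): immediately before a stressed vowel → [h].
Occurrence 4 (position 10): no conditioning environment matches → elsewhere allophone [s].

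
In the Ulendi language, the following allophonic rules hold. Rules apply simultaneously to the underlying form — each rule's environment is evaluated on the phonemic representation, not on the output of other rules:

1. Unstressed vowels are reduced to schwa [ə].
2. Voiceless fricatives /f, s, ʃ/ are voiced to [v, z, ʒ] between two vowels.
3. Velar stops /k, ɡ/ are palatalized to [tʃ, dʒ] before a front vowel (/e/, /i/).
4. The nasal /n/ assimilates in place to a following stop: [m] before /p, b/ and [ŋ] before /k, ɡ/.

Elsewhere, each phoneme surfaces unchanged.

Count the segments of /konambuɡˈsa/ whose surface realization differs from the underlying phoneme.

Segments that undergo a rule: /o/ → [ə] (rule 1); /a/ → [ə] (rule 1); /u/ → [ə] (rule 1).
All other segments surface unchanged.

3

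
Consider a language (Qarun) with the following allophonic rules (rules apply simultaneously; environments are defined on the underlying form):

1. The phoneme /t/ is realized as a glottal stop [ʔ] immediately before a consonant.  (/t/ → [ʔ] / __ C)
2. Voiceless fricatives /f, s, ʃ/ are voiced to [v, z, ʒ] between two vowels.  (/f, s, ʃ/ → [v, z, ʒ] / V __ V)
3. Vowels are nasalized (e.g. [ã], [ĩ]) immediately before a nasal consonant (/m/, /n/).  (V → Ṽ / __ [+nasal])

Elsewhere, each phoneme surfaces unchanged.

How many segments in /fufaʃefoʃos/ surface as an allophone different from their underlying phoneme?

Segments that undergo a rule: /f/ → [v] (rule 2); /ʃ/ → [ʒ] (rule 2); /f/ → [v] (rule 2); /ʃ/ → [ʒ] (rule 2).
All other segments surface unchanged.

4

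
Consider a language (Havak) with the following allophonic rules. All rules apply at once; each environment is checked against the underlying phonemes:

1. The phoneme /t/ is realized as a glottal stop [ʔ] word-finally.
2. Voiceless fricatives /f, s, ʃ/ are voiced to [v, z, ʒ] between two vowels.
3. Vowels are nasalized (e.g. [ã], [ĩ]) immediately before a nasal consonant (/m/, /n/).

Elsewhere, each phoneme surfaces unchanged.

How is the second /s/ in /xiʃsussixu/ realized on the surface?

/s/ — between /u/ and /s/; rule 2 does not apply here → [s].

[s]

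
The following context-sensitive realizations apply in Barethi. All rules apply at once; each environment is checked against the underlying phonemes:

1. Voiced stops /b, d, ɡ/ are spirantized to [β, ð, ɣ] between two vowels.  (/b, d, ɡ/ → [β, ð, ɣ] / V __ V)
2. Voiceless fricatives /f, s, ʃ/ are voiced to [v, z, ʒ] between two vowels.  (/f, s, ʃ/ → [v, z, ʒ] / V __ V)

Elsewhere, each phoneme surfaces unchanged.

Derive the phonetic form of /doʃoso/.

[doʒozo]

/d/ (word-initial): rule 1 targets it, but not between two vowels → unchanged [d].
/o/ stays [o].
/ʃ/ (between /o/ and /o/) occurs between two vowels → [ʒ] by rule 2.
/o/ (between /ʃ/ and /s/) is unaffected → [o].
Rule 2 applies to /s/ (between /o/ and /o/: between two vowels) → [z].
/o/ stays [o].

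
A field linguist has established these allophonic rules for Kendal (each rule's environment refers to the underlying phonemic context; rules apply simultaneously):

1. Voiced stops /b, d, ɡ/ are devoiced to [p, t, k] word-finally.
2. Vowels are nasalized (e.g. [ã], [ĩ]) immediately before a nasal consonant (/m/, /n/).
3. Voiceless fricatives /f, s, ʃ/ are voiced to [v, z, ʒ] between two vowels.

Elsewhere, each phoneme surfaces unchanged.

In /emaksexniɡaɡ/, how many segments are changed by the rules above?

2

Segments that undergo a rule: /e/ → [ẽ] (rule 2); /ɡ/ → [k] (rule 1).
All other segments surface unchanged.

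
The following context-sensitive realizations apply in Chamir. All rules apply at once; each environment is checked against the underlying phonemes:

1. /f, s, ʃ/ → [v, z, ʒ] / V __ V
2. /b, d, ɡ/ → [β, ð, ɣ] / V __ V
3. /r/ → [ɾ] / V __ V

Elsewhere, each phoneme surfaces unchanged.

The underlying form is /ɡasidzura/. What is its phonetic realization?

[ɡazidzuɾa]

/ɡ/ (word-initial) is in the target of rule 2 but the environment (between two vowels) is not met → [ɡ].
/a/ — not in any rule's target class → [a].
/s/ (between /a/ and /i/) occurs between two vowels → [z] by rule 1.
/i/ (between /s/ and /d/): no rule targets it → [i].
/d/ (between /i/ and /z/): rule 2 targets it, but not between two vowels → unchanged [d].
/z/ — not in any rule's target class → [z].
/u/ stays [u].
/r/ meets the environment for rule 3 (between two vowels) → [ɾ].
/a/ stays [a].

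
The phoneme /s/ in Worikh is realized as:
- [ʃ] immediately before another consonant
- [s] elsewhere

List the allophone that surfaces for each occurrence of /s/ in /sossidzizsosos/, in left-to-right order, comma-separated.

[s], [ʃ], [s], [s], [s], [s]

Occurrence 1 (position 1): no conditioning environment matches → elsewhere allophone [s].
Occurrence 2 (position 3): immediately before another consonant → [ʃ].
Occurrence 3 (position 4): no conditioning environment matches → elsewhere allophone [s].
Occurrence 4 (position 10): no conditioning environment matches → elsewhere allophone [s].
Occurrence 5 (position 12): no conditioning environment matches → elsewhere allophone [s].
Occurrence 6 (position 14): no conditioning environment matches → elsewhere allophone [s].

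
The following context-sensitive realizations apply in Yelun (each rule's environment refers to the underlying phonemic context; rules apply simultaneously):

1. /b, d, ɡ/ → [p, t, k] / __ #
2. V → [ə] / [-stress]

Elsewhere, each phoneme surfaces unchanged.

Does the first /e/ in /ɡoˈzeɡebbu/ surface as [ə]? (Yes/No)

No

/e/ (between /z/ and /ɡ/) fails the environment for rule 2, so it stays [e].
The actual realization is [e], not [ə].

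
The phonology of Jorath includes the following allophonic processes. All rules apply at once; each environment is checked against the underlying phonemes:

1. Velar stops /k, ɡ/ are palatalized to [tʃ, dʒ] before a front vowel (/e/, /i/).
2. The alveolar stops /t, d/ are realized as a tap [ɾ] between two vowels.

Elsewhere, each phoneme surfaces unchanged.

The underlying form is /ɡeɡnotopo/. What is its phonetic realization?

[dʒeɡnoɾopo]

/ɡ/ (word-initial) occurs before a front vowel → [dʒ] by rule 1.
/e/ stays [e].
/ɡ/ (between /e/ and /n/): rule 1 targets it, but not before a front vowel → unchanged [ɡ].
/n/ stays [n].
/o/ — not in any rule's target class → [o].
/t/ — between /o/ and /o/, between two vowels — surfaces as [ɾ] (rule 2).
/o/ (between /t/ and /p/) is unaffected → [o].
/p/ — not in any rule's target class → [p].
/o/ stays [o].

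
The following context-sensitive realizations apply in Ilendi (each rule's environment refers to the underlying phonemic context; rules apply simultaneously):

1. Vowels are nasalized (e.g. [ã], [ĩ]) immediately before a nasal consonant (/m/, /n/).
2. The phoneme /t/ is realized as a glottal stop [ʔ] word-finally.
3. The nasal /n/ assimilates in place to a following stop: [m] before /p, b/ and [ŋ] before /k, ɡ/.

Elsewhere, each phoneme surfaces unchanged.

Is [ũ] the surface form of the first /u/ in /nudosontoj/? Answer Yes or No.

No

/u/ (between /n/ and /d/) is in the target of rule 1 but the environment (before a nasal consonant) is not met → [u].
The actual realization is [u], not [ũ].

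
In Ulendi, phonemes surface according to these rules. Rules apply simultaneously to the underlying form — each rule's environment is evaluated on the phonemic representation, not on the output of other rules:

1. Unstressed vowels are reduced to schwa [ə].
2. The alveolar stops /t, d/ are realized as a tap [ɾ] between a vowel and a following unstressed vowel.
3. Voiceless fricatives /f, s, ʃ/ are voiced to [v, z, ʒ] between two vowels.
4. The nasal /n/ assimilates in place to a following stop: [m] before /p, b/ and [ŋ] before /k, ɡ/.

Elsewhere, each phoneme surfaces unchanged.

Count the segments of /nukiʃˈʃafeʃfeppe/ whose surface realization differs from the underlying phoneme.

Segments that undergo a rule: /u/ → [ə] (rule 1); /i/ → [ə] (rule 1); /f/ → [v] (rule 3); /e/ → [ə] (rule 1); /e/ → [ə] (rule 1); /e/ → [ə] (rule 1).
All other segments surface unchanged.

6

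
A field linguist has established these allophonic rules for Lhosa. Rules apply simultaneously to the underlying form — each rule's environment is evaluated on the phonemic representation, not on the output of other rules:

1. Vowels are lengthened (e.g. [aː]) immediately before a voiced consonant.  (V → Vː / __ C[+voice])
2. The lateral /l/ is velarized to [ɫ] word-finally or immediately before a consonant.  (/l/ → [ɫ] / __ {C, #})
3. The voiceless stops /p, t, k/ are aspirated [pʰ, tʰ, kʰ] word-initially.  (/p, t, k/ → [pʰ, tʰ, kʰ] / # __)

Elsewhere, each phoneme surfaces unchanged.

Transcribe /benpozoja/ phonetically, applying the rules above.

[beːnpoːzoːja]

/b/ (word-initial) is unaffected → [b].
/e/ (between /b/ and /n/) occurs before a voiced consonant → [eː] by rule 1.
/n/ — not in any rule's target class → [n].
/p/ — between /n/ and /o/; rule 3 does not apply here → [p].
/o/ (between /p/ and /z/): before a voiced consonant, so rule 1 applies → [oː].
/z/ — not in any rule's target class → [z].
/o/ — between /z/ and /j/, before a voiced consonant — surfaces as [oː] (rule 1).
/j/ (between /o/ and /a/): no rule targets it → [j].
/a/ (word-final) fails the environment for rule 1, so it stays [a].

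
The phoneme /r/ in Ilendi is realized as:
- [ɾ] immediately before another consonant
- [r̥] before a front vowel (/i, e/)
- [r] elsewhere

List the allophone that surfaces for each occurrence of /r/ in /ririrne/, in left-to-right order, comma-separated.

[r̥], [r̥], [ɾ]

Occurrence 1 (position 1): before a front vowel (/i, e/) → [r̥].
Occurrence 2 (position 3): before a front vowel (/i, e/) → [r̥].
Occurrence 3 (position 5): immediately before another consonant → [ɾ].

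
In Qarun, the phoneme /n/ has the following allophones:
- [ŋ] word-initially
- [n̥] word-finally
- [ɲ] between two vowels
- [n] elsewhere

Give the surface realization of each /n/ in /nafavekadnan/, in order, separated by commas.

Occurrence 1 (position 1): word-initially → [ŋ].
Occurrence 2 (position 10): no conditioning environment matches → elsewhere allophone [n].
Occurrence 3 (position 12): word-finally → [n̥].

[ŋ], [n], [n̥]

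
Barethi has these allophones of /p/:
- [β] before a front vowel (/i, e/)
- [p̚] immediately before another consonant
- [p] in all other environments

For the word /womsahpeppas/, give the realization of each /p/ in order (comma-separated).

Occurrence 1 (position 7): before a front vowel (/i, e/) → [β].
Occurrence 2 (position 9): immediately before another consonant → [p̚].
Occurrence 3 (position 10): no conditioning environment matches → elsewhere allophone [p].

[β], [p̚], [p]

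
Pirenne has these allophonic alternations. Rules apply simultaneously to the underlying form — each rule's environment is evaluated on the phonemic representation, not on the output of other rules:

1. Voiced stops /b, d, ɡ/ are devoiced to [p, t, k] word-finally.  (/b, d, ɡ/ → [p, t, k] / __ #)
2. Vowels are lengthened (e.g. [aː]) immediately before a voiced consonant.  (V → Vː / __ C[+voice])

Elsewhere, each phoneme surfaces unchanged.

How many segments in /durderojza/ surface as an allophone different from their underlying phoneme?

Segments that undergo a rule: /u/ → [uː] (rule 2); /e/ → [eː] (rule 2); /o/ → [oː] (rule 2).
All other segments surface unchanged.

3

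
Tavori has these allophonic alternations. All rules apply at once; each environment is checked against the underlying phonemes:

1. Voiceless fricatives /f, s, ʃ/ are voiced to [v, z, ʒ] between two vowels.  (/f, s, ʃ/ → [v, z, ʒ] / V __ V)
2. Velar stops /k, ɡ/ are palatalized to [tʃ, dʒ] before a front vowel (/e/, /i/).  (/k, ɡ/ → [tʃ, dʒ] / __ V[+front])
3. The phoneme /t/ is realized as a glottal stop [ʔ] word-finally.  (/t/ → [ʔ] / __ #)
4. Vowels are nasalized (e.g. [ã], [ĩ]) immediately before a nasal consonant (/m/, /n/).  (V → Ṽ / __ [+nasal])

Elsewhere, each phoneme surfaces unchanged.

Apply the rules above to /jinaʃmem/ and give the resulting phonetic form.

[jĩnaʃmẽm]

/j/ — not in any rule's target class → [j].
/i/ meets the environment for rule 4 (before a nasal consonant) → [ĩ].
/n/ — not in any rule's target class → [n].
/a/ (between /n/ and /ʃ/) is in the target of rule 4 but the environment (before a nasal consonant) is not met → [a].
/ʃ/ — between /a/ and /m/; rule 1 does not apply here → [ʃ].
/m/ (between /ʃ/ and /e/) is unaffected → [m].
/e/ — between /m/ and /m/, before a nasal consonant — surfaces as [ẽ] (rule 4).
/m/ stays [m].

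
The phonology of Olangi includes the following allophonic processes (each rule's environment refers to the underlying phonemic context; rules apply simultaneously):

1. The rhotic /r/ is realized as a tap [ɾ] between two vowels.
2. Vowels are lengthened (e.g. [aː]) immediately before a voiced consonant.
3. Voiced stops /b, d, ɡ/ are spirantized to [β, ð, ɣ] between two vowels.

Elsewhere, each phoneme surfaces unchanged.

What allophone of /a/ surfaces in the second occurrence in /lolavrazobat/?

[aː]

/a/ (between /r/ and /z/) occurs before a voiced consonant → [aː] by rule 2.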